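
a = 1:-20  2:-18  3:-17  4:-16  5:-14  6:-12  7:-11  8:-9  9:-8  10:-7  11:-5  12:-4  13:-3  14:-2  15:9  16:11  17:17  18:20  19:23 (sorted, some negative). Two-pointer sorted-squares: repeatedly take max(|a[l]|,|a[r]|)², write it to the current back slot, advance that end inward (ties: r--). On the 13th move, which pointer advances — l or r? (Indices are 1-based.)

l

[1,19] |-20|<=|23| out[19]=529 → r--
[1,18] |-20|<=|20| out[18]=400 → r--
[1,17] |-20|>|17| out[17]=400 → l++
[2,17] |-18|>|17| out[16]=324 → l++
[3,17] |-17|<=|17| out[15]=289 → r--
[3,16] |-17|>|11| out[14]=289 → l++
[4,16] |-16|>|11| out[13]=256 → l++
[5,16] |-14|>|11| out[12]=196 → l++
[6,16] |-12|>|11| out[11]=144 → l++
[7,16] |-11|<=|11| out[10]=121 → r--
[7,15] |-11|>|9| out[9]=121 → l++
[8,15] |-9|<=|9| out[8]=81 → r--
[8,14] |-9|>|-2| out[7]=81 → l++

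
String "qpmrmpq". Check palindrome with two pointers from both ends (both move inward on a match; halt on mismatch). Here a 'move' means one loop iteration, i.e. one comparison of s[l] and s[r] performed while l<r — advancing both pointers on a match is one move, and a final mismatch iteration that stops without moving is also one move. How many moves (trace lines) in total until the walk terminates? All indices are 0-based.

[0,6] 'q'=='q' → l++,r--
[1,5] 'p'=='p' → l++,r--
[2,4] 'm'=='m' → l++,r--

3 moves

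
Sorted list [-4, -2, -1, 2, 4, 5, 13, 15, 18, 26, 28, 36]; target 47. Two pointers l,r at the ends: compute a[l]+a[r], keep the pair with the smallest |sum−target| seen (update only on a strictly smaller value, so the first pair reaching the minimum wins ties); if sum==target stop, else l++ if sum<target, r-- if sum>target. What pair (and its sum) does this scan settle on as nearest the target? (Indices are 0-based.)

[0,11] -4+36=32 d=15 * → l++
[1,11] -2+36=34 d=13 * → l++
[2,11] -1+36=35 d=12 * → l++
[3,11] 2+36=38 d=9 * → l++
[4,11] 4+36=40 d=7 * → l++
[5,11] 5+36=41 d=6 * → l++
[6,11] 13+36=49 d=2 * → r--
[6,10] 13+28=41 d=6 → l++
[7,10] 15+28=43 d=4 → l++
[8,10] 18+28=46 d=1 * → l++
[9,10] 26+28=54 d=7 → r--

pair (18, 28) with sum 46 (|Δ|=1)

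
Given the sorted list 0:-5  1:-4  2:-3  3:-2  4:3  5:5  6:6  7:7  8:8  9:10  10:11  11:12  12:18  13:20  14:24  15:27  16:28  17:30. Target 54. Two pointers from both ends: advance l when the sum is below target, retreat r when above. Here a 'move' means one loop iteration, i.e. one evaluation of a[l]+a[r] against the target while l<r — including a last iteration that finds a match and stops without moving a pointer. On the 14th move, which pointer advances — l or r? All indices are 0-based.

[0,17] -5+30=25 <54 → l++
[1,17] -4+30=26 <54 → l++
[2,17] -3+30=27 <54 → l++
[3,17] -2+30=28 <54 → l++
[4,17] 3+30=33 <54 → l++
[5,17] 5+30=35 <54 → l++
[6,17] 6+30=36 <54 → l++
[7,17] 7+30=37 <54 → l++
[8,17] 8+30=38 <54 → l++
[9,17] 10+30=40 <54 → l++
[10,17] 11+30=41 <54 → l++
[11,17] 12+30=42 <54 → l++
[12,17] 18+30=48 <54 → l++
[13,17] 20+30=50 <54 → l++

l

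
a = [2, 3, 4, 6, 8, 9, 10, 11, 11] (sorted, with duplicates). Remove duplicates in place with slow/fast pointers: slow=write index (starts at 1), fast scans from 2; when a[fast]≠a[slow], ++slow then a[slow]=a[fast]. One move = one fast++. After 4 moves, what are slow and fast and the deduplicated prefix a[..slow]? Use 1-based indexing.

slow=5, fast=6, prefix=[2, 3, 4, 6, 8]

slow=1 fast=2: a[fast]=3≠a[slow]=2 write a[2]=3, slow++,fast++
slow=2 fast=3: a[fast]=4≠a[slow]=3 write a[3]=4, slow++,fast++
slow=3 fast=4: a[fast]=6≠a[slow]=4 write a[4]=6, slow++,fast++
slow=4 fast=5: a[fast]=8≠a[slow]=6 write a[5]=8, slow++,fast++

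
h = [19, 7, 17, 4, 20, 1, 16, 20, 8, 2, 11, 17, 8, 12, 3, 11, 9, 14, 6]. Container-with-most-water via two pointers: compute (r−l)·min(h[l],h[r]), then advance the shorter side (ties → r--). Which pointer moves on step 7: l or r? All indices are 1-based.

[1,19] min(19,6)*18=108 best=108 * → r--
[1,18] min(19,14)*17=238 best=238 * → r--
[1,17] min(19,9)*16=144 best=238 → r--
[1,16] min(19,11)*15=165 best=238 → r--
[1,15] min(19,3)*14=42 best=238 → r--
[1,14] min(19,12)*13=156 best=238 → r--
[1,13] min(19,8)*12=96 best=238 → r--

r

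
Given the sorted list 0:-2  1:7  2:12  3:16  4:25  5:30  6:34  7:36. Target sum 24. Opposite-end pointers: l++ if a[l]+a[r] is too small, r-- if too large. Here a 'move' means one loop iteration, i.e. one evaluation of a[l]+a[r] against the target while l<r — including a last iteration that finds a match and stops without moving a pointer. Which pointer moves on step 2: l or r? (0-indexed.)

r

l=0 r=7: -2+36=34 >24, r--
l=0 r=6: -2+34=32 >24, r--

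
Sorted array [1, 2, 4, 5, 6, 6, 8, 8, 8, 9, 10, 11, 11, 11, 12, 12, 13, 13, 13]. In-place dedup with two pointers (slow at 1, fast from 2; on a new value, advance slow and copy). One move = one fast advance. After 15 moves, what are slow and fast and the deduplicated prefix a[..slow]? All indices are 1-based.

slow=1 fast=2: a[fast]=2≠a[slow]=1 write a[2]=2, slow++,fast++
slow=2 fast=3: a[fast]=4≠a[slow]=2 write a[3]=4, slow++,fast++
slow=3 fast=4: a[fast]=5≠a[slow]=4 write a[4]=5, slow++,fast++
slow=4 fast=5: a[fast]=6≠a[slow]=5 write a[5]=6, slow++,fast++
slow=5 fast=6: a[fast]=6=a[slow] dup, fast++
slow=5 fast=7: a[fast]=8≠a[slow]=6 write a[6]=8, slow++,fast++
slow=6 fast=8: a[fast]=8=a[slow] dup, fast++
slow=6 fast=9: a[fast]=8=a[slow] dup, fast++
slow=6 fast=10: a[fast]=9≠a[slow]=8 write a[7]=9, slow++,fast++
slow=7 fast=11: a[fast]=10≠a[slow]=9 write a[8]=10, slow++,fast++
slow=8 fast=12: a[fast]=11≠a[slow]=10 write a[9]=11, slow++,fast++
slow=9 fast=13: a[fast]=11=a[slow] dup, fast++
slow=9 fast=14: a[fast]=11=a[slow] dup, fast++
slow=9 fast=15: a[fast]=12≠a[slow]=11 write a[10]=12, slow++,fast++
slow=10 fast=16: a[fast]=12=a[slow] dup, fast++

slow=10, fast=17, prefix=[1, 2, 4, 5, 6, 8, 9, 10, 11, 12]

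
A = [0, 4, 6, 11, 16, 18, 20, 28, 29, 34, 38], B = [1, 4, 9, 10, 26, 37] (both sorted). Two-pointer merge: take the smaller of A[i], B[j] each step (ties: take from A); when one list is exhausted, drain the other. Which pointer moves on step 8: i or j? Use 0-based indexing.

i

i=0 j=0: A[i]=0<=B[j]=1 take 0, i++
i=1 j=0: A[i]=4>B[j]=1 take 1, j++
i=1 j=1: A[i]=4<=B[j]=4 take 4, i++
i=2 j=1: A[i]=6>B[j]=4 take 4, j++
i=2 j=2: A[i]=6<=B[j]=9 take 6, i++
i=3 j=2: A[i]=11>B[j]=9 take 9, j++
i=3 j=3: A[i]=11>B[j]=10 take 10, j++
i=3 j=4: A[i]=11<=B[j]=26 take 11, i++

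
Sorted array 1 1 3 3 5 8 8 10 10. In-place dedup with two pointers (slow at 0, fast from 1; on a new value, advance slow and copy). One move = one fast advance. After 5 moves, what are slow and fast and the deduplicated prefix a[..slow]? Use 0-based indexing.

(s=0,f=1) a[fast]=1=a[slow] dup → fast++
(s=0,f=2) a[fast]=3≠a[slow]=1 write a[1]=3 → slow++,fast++
(s=1,f=3) a[fast]=3=a[slow] dup → fast++
(s=1,f=4) a[fast]=5≠a[slow]=3 write a[2]=5 → slow++,fast++
(s=2,f=5) a[fast]=8≠a[slow]=5 write a[3]=8 → slow++,fast++

slow=3, fast=6, prefix=[1, 3, 5, 8]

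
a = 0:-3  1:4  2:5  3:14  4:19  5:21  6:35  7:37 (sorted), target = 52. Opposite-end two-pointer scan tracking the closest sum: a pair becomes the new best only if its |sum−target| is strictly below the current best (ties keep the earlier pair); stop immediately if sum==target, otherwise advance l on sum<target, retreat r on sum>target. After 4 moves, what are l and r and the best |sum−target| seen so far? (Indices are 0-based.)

l=0 r=7: -3+37=34 d=18 *, l++
l=1 r=7: 4+37=41 d=11 *, l++
l=2 r=7: 5+37=42 d=10 *, l++
l=3 r=7: 14+37=51 d=1 *, l++

l=4, r=7, best |Δ|=1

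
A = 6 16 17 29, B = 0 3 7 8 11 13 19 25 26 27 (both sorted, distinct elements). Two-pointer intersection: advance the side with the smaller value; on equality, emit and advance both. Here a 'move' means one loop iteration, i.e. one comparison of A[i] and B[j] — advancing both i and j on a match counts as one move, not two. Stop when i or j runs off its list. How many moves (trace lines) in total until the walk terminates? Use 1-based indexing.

13 moves

[i=1,j=1] 6>0 → j++
[i=1,j=2] 6>3 → j++
[i=1,j=3] 6<7 → i++
[i=2,j=3] 16>7 → j++
[i=2,j=4] 16>8 → j++
[i=2,j=5] 16>11 → j++
[i=2,j=6] 16>13 → j++
[i=2,j=7] 16<19 → i++
[i=3,j=7] 17<19 → i++
[i=4,j=7] 29>19 → j++
[i=4,j=8] 29>25 → j++
[i=4,j=9] 29>26 → j++
[i=4,j=10] 29>27 → j++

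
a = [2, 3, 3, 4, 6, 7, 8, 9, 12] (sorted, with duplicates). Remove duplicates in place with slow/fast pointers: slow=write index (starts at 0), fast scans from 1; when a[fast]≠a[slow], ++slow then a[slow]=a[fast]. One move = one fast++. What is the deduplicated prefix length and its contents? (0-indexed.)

slow=0 fast=1: a[fast]=3≠a[slow]=2 write a[1]=3, slow++,fast++
slow=1 fast=2: a[fast]=3=a[slow] dup, fast++
slow=1 fast=3: a[fast]=4≠a[slow]=3 write a[2]=4, slow++,fast++
slow=2 fast=4: a[fast]=6≠a[slow]=4 write a[3]=6, slow++,fast++
slow=3 fast=5: a[fast]=7≠a[slow]=6 write a[4]=7, slow++,fast++
slow=4 fast=6: a[fast]=8≠a[slow]=7 write a[5]=8, slow++,fast++
slow=5 fast=7: a[fast]=9≠a[slow]=8 write a[6]=9, slow++,fast++
slow=6 fast=8: a[fast]=12≠a[slow]=9 write a[7]=12, slow++,fast++

length 8; prefix = [2, 3, 4, 6, 7, 8, 9, 12]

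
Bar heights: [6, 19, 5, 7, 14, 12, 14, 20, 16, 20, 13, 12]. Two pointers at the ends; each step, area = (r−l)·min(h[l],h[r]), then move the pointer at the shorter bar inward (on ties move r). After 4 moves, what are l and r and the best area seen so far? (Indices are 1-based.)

l=3, r=10, best area=152

l=1 r=12: min(6,12)*11=66 best=66 *, l++
l=2 r=12: min(19,12)*10=120 best=120 *, r--
l=2 r=11: min(19,13)*9=117 best=120, r--
l=2 r=10: min(19,20)*8=152 best=152 *, l++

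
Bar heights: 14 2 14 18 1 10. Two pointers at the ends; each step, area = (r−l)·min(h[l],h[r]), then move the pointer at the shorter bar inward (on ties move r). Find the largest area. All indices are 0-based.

max area = 50

[0,5] min(14,10)*5=50 best=50 * → r--
[0,4] min(14,1)*4=4 best=50 → r--
[0,3] min(14,18)*3=42 best=50 → l++
[1,3] min(2,18)*2=4 best=50 → l++
[2,3] min(14,18)*1=14 best=50 → l++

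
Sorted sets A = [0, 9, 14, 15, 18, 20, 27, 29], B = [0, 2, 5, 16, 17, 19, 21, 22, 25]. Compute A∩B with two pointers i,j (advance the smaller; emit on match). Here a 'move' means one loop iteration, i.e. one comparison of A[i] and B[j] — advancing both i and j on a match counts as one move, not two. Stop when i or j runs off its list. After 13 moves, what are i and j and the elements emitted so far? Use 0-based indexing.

[i=0,j=0] 0==0 emit → i++,j++
[i=1,j=1] 9>2 → j++
[i=1,j=2] 9>5 → j++
[i=1,j=3] 9<16 → i++
[i=2,j=3] 14<16 → i++
[i=3,j=3] 15<16 → i++
[i=4,j=3] 18>16 → j++
[i=4,j=4] 18>17 → j++
[i=4,j=5] 18<19 → i++
[i=5,j=5] 20>19 → j++
[i=5,j=6] 20<21 → i++
[i=6,j=6] 27>21 → j++
[i=6,j=7] 27>22 → j++

i=6, j=8, emitted=[0]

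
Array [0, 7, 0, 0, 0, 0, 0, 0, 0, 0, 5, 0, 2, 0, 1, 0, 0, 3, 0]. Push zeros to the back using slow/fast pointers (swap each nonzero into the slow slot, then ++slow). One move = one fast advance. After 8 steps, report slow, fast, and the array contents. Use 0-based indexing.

slow=0 fast=0: a[fast]=0, fast++
slow=0 fast=1: a[fast]=7≠0 swap→a[0]=7, slow++,fast++
slow=1 fast=2: a[fast]=0, fast++
slow=1 fast=3: a[fast]=0, fast++
slow=1 fast=4: a[fast]=0, fast++
slow=1 fast=5: a[fast]=0, fast++
slow=1 fast=6: a[fast]=0, fast++
slow=1 fast=7: a[fast]=0, fast++

slow=1, fast=8, a=[7, 0, 0, 0, 0, 0, 0, 0, 0, 0, 5, 0, 2, 0, 1, 0, 0, 3, 0]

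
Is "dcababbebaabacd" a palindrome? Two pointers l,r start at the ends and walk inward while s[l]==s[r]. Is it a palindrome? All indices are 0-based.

not a palindrome (mismatch at 5,9)

[0,14] 'd'=='d' → l++,r--
[1,13] 'c'=='c' → l++,r--
[2,12] 'a'=='a' → l++,r--
[3,11] 'b'=='b' → l++,r--
[4,10] 'a'=='a' → l++,r--
[5,9] 'b'!='a' → stop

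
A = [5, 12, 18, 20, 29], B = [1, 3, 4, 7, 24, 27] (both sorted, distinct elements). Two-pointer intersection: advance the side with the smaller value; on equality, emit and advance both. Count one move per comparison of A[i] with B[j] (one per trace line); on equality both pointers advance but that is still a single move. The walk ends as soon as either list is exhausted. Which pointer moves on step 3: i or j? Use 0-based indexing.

i=0 j=0: 5>1, j++
i=0 j=1: 5>3, j++
i=0 j=2: 5>4, j++

j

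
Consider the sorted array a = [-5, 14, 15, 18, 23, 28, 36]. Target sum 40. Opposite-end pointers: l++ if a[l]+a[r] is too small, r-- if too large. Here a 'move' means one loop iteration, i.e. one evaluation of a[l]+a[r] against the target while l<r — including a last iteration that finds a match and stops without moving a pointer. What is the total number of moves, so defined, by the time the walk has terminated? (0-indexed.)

[0,6] -5+36=31 <40 → l++
[1,6] 14+36=50 >40 → r--
[1,5] 14+28=42 >40 → r--
[1,4] 14+23=37 <40 → l++
[2,4] 15+23=38 <40 → l++
[3,4] 18+23=41 >40 → r--

6 moves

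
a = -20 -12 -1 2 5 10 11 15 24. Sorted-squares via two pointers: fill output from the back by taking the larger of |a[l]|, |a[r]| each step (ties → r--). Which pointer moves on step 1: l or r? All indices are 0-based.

r

l=0 r=8: |-20|<=|24| out[8]=576, r--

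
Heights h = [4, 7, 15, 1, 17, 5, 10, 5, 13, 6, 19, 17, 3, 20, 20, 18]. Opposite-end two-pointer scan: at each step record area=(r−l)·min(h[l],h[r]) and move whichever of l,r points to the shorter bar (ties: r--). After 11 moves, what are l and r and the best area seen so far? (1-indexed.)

l=11, r=15, best area=195

l=1 r=16: min(4,18)*15=60 best=60 *, l++
l=2 r=16: min(7,18)*14=98 best=98 *, l++
l=3 r=16: min(15,18)*13=195 best=195 *, l++
l=4 r=16: min(1,18)*12=12 best=195, l++
l=5 r=16: min(17,18)*11=187 best=195, l++
l=6 r=16: min(5,18)*10=50 best=195, l++
l=7 r=16: min(10,18)*9=90 best=195, l++
l=8 r=16: min(5,18)*8=40 best=195, l++
l=9 r=16: min(13,18)*7=91 best=195, l++
l=10 r=16: min(6,18)*6=36 best=195, l++
l=11 r=16: min(19,18)*5=90 best=195, r--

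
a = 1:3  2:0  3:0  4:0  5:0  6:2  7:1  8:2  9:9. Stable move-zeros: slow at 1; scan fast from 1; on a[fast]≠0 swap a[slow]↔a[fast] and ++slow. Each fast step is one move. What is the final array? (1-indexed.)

slow=1 fast=1: a[fast]=3≠0 swap→a[1]=3, slow++,fast++
slow=2 fast=2: a[fast]=0, fast++
slow=2 fast=3: a[fast]=0, fast++
slow=2 fast=4: a[fast]=0, fast++
slow=2 fast=5: a[fast]=0, fast++
slow=2 fast=6: a[fast]=2≠0 swap→a[2]=2, slow++,fast++
slow=3 fast=7: a[fast]=1≠0 swap→a[3]=1, slow++,fast++
slow=4 fast=8: a[fast]=2≠0 swap→a[4]=2, slow++,fast++
slow=5 fast=9: a[fast]=9≠0 swap→a[5]=9, slow++,fast++

[3, 2, 1, 2, 9, 0, 0, 0, 0]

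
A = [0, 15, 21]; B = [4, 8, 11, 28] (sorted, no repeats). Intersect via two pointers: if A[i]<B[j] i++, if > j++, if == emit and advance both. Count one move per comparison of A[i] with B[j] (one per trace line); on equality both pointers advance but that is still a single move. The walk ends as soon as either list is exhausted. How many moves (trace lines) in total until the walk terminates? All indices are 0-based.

i=0 j=0: 0<4, i++
i=1 j=0: 15>4, j++
i=1 j=1: 15>8, j++
i=1 j=2: 15>11, j++
i=1 j=3: 15<28, i++
i=2 j=3: 21<28, i++

6 moves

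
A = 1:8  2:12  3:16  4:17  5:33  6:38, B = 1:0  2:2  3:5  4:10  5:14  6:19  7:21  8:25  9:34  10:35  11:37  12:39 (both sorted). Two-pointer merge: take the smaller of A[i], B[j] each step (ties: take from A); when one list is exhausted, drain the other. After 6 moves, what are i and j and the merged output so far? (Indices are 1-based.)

[i=1,j=1] A[i]=8>B[j]=0 take 0 → j++
[i=1,j=2] A[i]=8>B[j]=2 take 2 → j++
[i=1,j=3] A[i]=8>B[j]=5 take 5 → j++
[i=1,j=4] A[i]=8<=B[j]=10 take 8 → i++
[i=2,j=4] A[i]=12>B[j]=10 take 10 → j++
[i=2,j=5] A[i]=12<=B[j]=14 take 12 → i++

i=3, j=5, merged so far=[0, 2, 5, 8, 10, 12]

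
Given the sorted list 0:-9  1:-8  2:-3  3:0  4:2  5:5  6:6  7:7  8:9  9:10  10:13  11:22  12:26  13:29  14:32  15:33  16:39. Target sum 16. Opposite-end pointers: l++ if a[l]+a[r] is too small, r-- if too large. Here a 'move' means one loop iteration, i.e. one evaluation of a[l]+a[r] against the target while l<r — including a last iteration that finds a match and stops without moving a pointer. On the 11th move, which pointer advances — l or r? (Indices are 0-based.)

l=0 r=16: -9+39=30 >16, r--
l=0 r=15: -9+33=24 >16, r--
l=0 r=14: -9+32=23 >16, r--
l=0 r=13: -9+29=20 >16, r--
l=0 r=12: -9+26=17 >16, r--
l=0 r=11: -9+22=13 <16, l++
l=1 r=11: -8+22=14 <16, l++
l=2 r=11: -3+22=19 >16, r--
l=2 r=10: -3+13=10 <16, l++
l=3 r=10: 0+13=13 <16, l++
l=4 r=10: 2+13=15 <16, l++

l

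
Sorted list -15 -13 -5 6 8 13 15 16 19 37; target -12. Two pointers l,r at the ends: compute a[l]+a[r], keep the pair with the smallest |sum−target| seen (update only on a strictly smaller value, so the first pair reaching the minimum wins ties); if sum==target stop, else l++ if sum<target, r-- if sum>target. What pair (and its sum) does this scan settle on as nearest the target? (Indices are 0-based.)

pair (-15, 6) with sum -9 (|Δ|=3)

l=0 r=9: -15+37=22 d=34 *, r--
l=0 r=8: -15+19=4 d=16 *, r--
l=0 r=7: -15+16=1 d=13 *, r--
l=0 r=6: -15+15=0 d=12 *, r--
l=0 r=5: -15+13=-2 d=10 *, r--
l=0 r=4: -15+8=-7 d=5 *, r--
l=0 r=3: -15+6=-9 d=3 *, r--
l=0 r=2: -15+-5=-20 d=8, l++
l=1 r=2: -13+-5=-18 d=6, l++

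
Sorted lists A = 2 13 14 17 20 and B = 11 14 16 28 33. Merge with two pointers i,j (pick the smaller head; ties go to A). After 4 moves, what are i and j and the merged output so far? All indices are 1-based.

[i=1,j=1] A[i]=2<=B[j]=11 take 2 → i++
[i=2,j=1] A[i]=13>B[j]=11 take 11 → j++
[i=2,j=2] A[i]=13<=B[j]=14 take 13 → i++
[i=3,j=2] A[i]=14<=B[j]=14 take 14 → i++

i=4, j=2, merged so far=[2, 11, 13, 14]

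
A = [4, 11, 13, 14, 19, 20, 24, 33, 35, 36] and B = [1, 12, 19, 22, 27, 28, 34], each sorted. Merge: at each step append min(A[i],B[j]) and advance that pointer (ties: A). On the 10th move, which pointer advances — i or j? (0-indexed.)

[i=0,j=0] A[i]=4>B[j]=1 take 1 → j++
[i=0,j=1] A[i]=4<=B[j]=12 take 4 → i++
[i=1,j=1] A[i]=11<=B[j]=12 take 11 → i++
[i=2,j=1] A[i]=13>B[j]=12 take 12 → j++
[i=2,j=2] A[i]=13<=B[j]=19 take 13 → i++
[i=3,j=2] A[i]=14<=B[j]=19 take 14 → i++
[i=4,j=2] A[i]=19<=B[j]=19 take 19 → i++
[i=5,j=2] A[i]=20>B[j]=19 take 19 → j++
[i=5,j=3] A[i]=20<=B[j]=22 take 20 → i++
[i=6,j=3] A[i]=24>B[j]=22 take 22 → j++

j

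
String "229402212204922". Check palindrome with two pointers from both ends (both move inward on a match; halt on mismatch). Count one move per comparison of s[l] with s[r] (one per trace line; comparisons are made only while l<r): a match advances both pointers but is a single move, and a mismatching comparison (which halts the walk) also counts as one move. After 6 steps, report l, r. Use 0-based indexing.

l=6, r=8

[0,14] '2'=='2' → l++,r--
[1,13] '2'=='2' → l++,r--
[2,12] '9'=='9' → l++,r--
[3,11] '4'=='4' → l++,r--
[4,10] '0'=='0' → l++,r--
[5,9] '2'=='2' → l++,r--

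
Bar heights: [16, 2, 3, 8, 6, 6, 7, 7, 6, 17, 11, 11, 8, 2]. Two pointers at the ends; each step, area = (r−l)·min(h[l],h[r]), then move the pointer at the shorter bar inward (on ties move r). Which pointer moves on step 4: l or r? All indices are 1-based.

[1,14] min(16,2)*13=26 best=26 * → r--
[1,13] min(16,8)*12=96 best=96 * → r--
[1,12] min(16,11)*11=121 best=121 * → r--
[1,11] min(16,11)*10=110 best=121 → r--

r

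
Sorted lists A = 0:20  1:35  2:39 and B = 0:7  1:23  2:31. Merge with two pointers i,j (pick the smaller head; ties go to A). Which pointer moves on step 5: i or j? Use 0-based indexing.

i

i=0 j=0: A[i]=20>B[j]=7 take 7, j++
i=0 j=1: A[i]=20<=B[j]=23 take 20, i++
i=1 j=1: A[i]=35>B[j]=23 take 23, j++
i=1 j=2: A[i]=35>B[j]=31 take 31, j++
i=1 j=3: B done, take A[i]=35, i++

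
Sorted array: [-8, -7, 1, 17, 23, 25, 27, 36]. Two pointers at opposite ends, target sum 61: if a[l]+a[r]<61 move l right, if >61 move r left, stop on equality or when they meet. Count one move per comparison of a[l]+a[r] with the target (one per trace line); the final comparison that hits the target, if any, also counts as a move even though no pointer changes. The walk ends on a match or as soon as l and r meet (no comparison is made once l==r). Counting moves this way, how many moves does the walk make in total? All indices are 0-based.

6 moves

[0,7] -8+36=28 <61 → l++
[1,7] -7+36=29 <61 → l++
[2,7] 1+36=37 <61 → l++
[3,7] 17+36=53 <61 → l++
[4,7] 23+36=59 <61 → l++
[5,7] 25+36=61 → found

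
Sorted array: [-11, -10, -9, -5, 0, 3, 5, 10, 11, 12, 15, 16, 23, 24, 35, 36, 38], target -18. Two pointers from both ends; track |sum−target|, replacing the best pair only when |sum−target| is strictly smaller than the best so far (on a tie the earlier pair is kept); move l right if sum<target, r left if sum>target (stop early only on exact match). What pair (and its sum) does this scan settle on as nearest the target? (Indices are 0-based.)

pair (-10, -9) with sum -19 (|Δ|=1)

l=0 r=16: -11+38=27 d=45 *, r--
l=0 r=15: -11+36=25 d=43 *, r--
l=0 r=14: -11+35=24 d=42 *, r--
l=0 r=13: -11+24=13 d=31 *, r--
l=0 r=12: -11+23=12 d=30 *, r--
l=0 r=11: -11+16=5 d=23 *, r--
l=0 r=10: -11+15=4 d=22 *, r--
l=0 r=9: -11+12=1 d=19 *, r--
l=0 r=8: -11+11=0 d=18 *, r--
l=0 r=7: -11+10=-1 d=17 *, r--
l=0 r=6: -11+5=-6 d=12 *, r--
l=0 r=5: -11+3=-8 d=10 *, r--
l=0 r=4: -11+0=-11 d=7 *, r--
l=0 r=3: -11+-5=-16 d=2 *, r--
l=0 r=2: -11+-9=-20 d=2, l++
l=1 r=2: -10+-9=-19 d=1 *, l++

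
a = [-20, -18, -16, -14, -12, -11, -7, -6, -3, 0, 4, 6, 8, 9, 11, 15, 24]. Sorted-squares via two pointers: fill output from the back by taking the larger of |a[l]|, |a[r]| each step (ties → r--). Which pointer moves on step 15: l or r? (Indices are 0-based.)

[0,16] |-20|<=|24| out[16]=576 → r--
[0,15] |-20|>|15| out[15]=400 → l++
[1,15] |-18|>|15| out[14]=324 → l++
[2,15] |-16|>|15| out[13]=256 → l++
[3,15] |-14|<=|15| out[12]=225 → r--
[3,14] |-14|>|11| out[11]=196 → l++
[4,14] |-12|>|11| out[10]=144 → l++
[5,14] |-11|<=|11| out[9]=121 → r--
[5,13] |-11|>|9| out[8]=121 → l++
[6,13] |-7|<=|9| out[7]=81 → r--
[6,12] |-7|<=|8| out[6]=64 → r--
[6,11] |-7|>|6| out[5]=49 → l++
[7,11] |-6|<=|6| out[4]=36 → r--
[7,10] |-6|>|4| out[3]=36 → l++
[8,10] |-3|<=|4| out[2]=16 → r--

r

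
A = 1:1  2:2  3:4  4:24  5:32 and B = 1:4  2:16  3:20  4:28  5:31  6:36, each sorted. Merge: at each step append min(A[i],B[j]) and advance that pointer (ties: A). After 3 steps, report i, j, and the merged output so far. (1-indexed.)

i=1 j=1: A[i]=1<=B[j]=4 take 1, i++
i=2 j=1: A[i]=2<=B[j]=4 take 2, i++
i=3 j=1: A[i]=4<=B[j]=4 take 4, i++

i=4, j=1, merged so far=[1, 2, 4]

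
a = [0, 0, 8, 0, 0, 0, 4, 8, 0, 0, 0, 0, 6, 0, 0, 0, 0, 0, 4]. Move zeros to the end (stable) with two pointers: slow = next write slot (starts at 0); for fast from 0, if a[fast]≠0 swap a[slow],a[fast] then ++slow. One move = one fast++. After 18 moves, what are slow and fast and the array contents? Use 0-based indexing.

(s=0,f=0) a[fast]=0 → fast++
(s=0,f=1) a[fast]=0 → fast++
(s=0,f=2) a[fast]=8≠0 swap→a[0]=8 → slow++,fast++
(s=1,f=3) a[fast]=0 → fast++
(s=1,f=4) a[fast]=0 → fast++
(s=1,f=5) a[fast]=0 → fast++
(s=1,f=6) a[fast]=4≠0 swap→a[1]=4 → slow++,fast++
(s=2,f=7) a[fast]=8≠0 swap→a[2]=8 → slow++,fast++
(s=3,f=8) a[fast]=0 → fast++
(s=3,f=9) a[fast]=0 → fast++
(s=3,f=10) a[fast]=0 → fast++
(s=3,f=11) a[fast]=0 → fast++
(s=3,f=12) a[fast]=6≠0 swap→a[3]=6 → slow++,fast++
(s=4,f=13) a[fast]=0 → fast++
(s=4,f=14) a[fast]=0 → fast++
(s=4,f=15) a[fast]=0 → fast++
(s=4,f=16) a[fast]=0 → fast++
(s=4,f=17) a[fast]=0 → fast++

slow=4, fast=18, a=[8, 4, 8, 6, 0, 0, 0, 0, 0, 0, 0, 0, 0, 0, 0, 0, 0, 0, 4]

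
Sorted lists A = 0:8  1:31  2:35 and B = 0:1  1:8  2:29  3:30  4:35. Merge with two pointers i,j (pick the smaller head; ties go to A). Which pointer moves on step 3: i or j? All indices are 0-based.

j

i=0 j=0: A[i]=8>B[j]=1 take 1, j++
i=0 j=1: A[i]=8<=B[j]=8 take 8, i++
i=1 j=1: A[i]=31>B[j]=8 take 8, j++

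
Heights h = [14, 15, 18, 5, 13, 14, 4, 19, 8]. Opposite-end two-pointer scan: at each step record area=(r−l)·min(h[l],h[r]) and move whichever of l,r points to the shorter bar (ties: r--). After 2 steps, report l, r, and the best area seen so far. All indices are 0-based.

l=1, r=7, best area=98

[0,8] min(14,8)*8=64 best=64 * → r--
[0,7] min(14,19)*7=98 best=98 * → l++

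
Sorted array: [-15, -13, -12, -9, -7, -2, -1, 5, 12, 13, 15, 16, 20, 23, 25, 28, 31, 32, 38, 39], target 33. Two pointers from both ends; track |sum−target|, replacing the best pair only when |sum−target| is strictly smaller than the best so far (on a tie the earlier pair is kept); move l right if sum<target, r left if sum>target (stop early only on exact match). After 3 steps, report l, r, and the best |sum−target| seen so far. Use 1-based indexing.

l=4, r=20, best |Δ|=6

[1,20] -15+39=24 d=9 * → l++
[2,20] -13+39=26 d=7 * → l++
[3,20] -12+39=27 d=6 * → l++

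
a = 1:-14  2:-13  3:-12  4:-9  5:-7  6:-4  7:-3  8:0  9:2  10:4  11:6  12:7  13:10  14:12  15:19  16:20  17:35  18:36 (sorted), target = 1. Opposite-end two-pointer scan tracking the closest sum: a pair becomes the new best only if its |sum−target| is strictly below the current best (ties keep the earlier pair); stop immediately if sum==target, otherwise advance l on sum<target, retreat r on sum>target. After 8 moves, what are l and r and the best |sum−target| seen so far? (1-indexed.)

l=4, r=13, best |Δ|=1

l=1 r=18: -14+36=22 d=21 *, r--
l=1 r=17: -14+35=21 d=20 *, r--
l=1 r=16: -14+20=6 d=5 *, r--
l=1 r=15: -14+19=5 d=4 *, r--
l=1 r=14: -14+12=-2 d=3 *, l++
l=2 r=14: -13+12=-1 d=2 *, l++
l=3 r=14: -12+12=0 d=1 *, l++
l=4 r=14: -9+12=3 d=2, r--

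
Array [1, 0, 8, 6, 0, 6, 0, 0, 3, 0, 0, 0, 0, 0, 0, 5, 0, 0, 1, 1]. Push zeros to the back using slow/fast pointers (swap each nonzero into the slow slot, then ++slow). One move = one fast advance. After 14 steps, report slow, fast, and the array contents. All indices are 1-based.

slow=1 fast=1: a[fast]=1≠0 swap→a[1]=1, slow++,fast++
slow=2 fast=2: a[fast]=0, fast++
slow=2 fast=3: a[fast]=8≠0 swap→a[2]=8, slow++,fast++
slow=3 fast=4: a[fast]=6≠0 swap→a[3]=6, slow++,fast++
slow=4 fast=5: a[fast]=0, fast++
slow=4 fast=6: a[fast]=6≠0 swap→a[4]=6, slow++,fast++
slow=5 fast=7: a[fast]=0, fast++
slow=5 fast=8: a[fast]=0, fast++
slow=5 fast=9: a[fast]=3≠0 swap→a[5]=3, slow++,fast++
slow=6 fast=10: a[fast]=0, fast++
slow=6 fast=11: a[fast]=0, fast++
slow=6 fast=12: a[fast]=0, fast++
slow=6 fast=13: a[fast]=0, fast++
slow=6 fast=14: a[fast]=0, fast++

slow=6, fast=15, a=[1, 8, 6, 6, 3, 0, 0, 0, 0, 0, 0, 0, 0, 0, 0, 5, 0, 0, 1, 1]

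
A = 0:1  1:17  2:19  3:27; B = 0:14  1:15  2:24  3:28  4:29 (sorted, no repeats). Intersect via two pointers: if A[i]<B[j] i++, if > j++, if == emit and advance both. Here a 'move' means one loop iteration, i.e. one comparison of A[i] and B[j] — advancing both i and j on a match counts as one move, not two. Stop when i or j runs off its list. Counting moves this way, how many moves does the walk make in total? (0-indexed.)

7 moves

[i=0,j=0] 1<14 → i++
[i=1,j=0] 17>14 → j++
[i=1,j=1] 17>15 → j++
[i=1,j=2] 17<24 → i++
[i=2,j=2] 19<24 → i++
[i=3,j=2] 27>24 → j++
[i=3,j=3] 27<28 → i++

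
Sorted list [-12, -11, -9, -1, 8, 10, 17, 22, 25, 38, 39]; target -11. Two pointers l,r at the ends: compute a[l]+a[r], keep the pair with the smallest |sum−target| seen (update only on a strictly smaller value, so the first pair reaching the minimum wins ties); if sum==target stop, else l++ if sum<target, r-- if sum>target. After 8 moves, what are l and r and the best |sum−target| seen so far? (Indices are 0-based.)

[0,10] -12+39=27 d=38 * → r--
[0,9] -12+38=26 d=37 * → r--
[0,8] -12+25=13 d=24 * → r--
[0,7] -12+22=10 d=21 * → r--
[0,6] -12+17=5 d=16 * → r--
[0,5] -12+10=-2 d=9 * → r--
[0,4] -12+8=-4 d=7 * → r--
[0,3] -12+-1=-13 d=2 * → l++

l=1, r=3, best |Δ|=2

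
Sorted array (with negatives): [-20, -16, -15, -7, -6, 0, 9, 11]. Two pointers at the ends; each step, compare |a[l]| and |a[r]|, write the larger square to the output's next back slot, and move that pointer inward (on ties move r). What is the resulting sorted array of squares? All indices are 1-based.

[0, 36, 49, 81, 121, 225, 256, 400]

[1,8] |-20|>|11| out[8]=400 → l++
[2,8] |-16|>|11| out[7]=256 → l++
[3,8] |-15|>|11| out[6]=225 → l++
[4,8] |-7|<=|11| out[5]=121 → r--
[4,7] |-7|<=|9| out[4]=81 → r--
[4,6] |-7|>|0| out[3]=49 → l++
[5,6] |-6|>|0| out[2]=36 → l++
[6,6] |0|<=|0| out[1]=0 → r--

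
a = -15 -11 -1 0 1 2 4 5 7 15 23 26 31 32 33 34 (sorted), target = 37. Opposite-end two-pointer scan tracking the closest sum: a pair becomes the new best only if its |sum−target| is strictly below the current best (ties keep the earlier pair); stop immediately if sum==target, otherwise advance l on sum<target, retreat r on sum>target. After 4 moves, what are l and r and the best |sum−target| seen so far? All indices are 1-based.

[1,16] -15+34=19 d=18 * → l++
[2,16] -11+34=23 d=14 * → l++
[3,16] -1+34=33 d=4 * → l++
[4,16] 0+34=34 d=3 * → l++

l=5, r=16, best |Δ|=3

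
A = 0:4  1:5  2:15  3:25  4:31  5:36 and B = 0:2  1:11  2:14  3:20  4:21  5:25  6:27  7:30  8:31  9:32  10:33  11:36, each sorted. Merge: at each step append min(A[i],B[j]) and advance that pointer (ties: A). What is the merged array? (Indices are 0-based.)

[i=0,j=0] A[i]=4>B[j]=2 take 2 → j++
[i=0,j=1] A[i]=4<=B[j]=11 take 4 → i++
[i=1,j=1] A[i]=5<=B[j]=11 take 5 → i++
[i=2,j=1] A[i]=15>B[j]=11 take 11 → j++
[i=2,j=2] A[i]=15>B[j]=14 take 14 → j++
[i=2,j=3] A[i]=15<=B[j]=20 take 15 → i++
[i=3,j=3] A[i]=25>B[j]=20 take 20 → j++
[i=3,j=4] A[i]=25>B[j]=21 take 21 → j++
[i=3,j=5] A[i]=25<=B[j]=25 take 25 → i++
[i=4,j=5] A[i]=31>B[j]=25 take 25 → j++
[i=4,j=6] A[i]=31>B[j]=27 take 27 → j++
[i=4,j=7] A[i]=31>B[j]=30 take 30 → j++
[i=4,j=8] A[i]=31<=B[j]=31 take 31 → i++
[i=5,j=8] A[i]=36>B[j]=31 take 31 → j++
[i=5,j=9] A[i]=36>B[j]=32 take 32 → j++
[i=5,j=10] A[i]=36>B[j]=33 take 33 → j++
[i=5,j=11] A[i]=36<=B[j]=36 take 36 → i++
[i=6,j=11] A done, take B[j]=36 → j++

[2, 4, 5, 11, 14, 15, 20, 21, 25, 25, 27, 30, 31, 31, 32, 33, 36, 36]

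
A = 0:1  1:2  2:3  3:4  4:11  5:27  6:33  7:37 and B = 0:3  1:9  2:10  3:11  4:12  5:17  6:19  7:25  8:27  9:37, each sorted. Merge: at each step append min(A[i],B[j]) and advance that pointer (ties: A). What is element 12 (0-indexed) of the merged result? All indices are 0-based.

merged[12] = 25

[i=0,j=0] A[i]=1<=B[j]=3 take 1 → i++
[i=1,j=0] A[i]=2<=B[j]=3 take 2 → i++
[i=2,j=0] A[i]=3<=B[j]=3 take 3 → i++
[i=3,j=0] A[i]=4>B[j]=3 take 3 → j++
[i=3,j=1] A[i]=4<=B[j]=9 take 4 → i++
[i=4,j=1] A[i]=11>B[j]=9 take 9 → j++
[i=4,j=2] A[i]=11>B[j]=10 take 10 → j++
[i=4,j=3] A[i]=11<=B[j]=11 take 11 → i++
[i=5,j=3] A[i]=27>B[j]=11 take 11 → j++
[i=5,j=4] A[i]=27>B[j]=12 take 12 → j++
[i=5,j=5] A[i]=27>B[j]=17 take 17 → j++
[i=5,j=6] A[i]=27>B[j]=19 take 19 → j++
[i=5,j=7] A[i]=27>B[j]=25 take 25 → j++
[i=5,j=8] A[i]=27<=B[j]=27 take 27 → i++
[i=6,j=8] A[i]=33>B[j]=27 take 27 → j++
[i=6,j=9] A[i]=33<=B[j]=37 take 33 → i++
[i=7,j=9] A[i]=37<=B[j]=37 take 37 → i++
[i=8,j=9] A done, take B[j]=37 → j++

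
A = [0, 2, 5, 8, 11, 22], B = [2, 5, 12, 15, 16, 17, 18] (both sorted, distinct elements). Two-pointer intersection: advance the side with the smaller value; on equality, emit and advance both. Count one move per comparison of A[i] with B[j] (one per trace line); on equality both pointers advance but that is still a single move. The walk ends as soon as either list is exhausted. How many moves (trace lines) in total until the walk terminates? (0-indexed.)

10 moves

[i=0,j=0] 0<2 → i++
[i=1,j=0] 2==2 emit → i++,j++
[i=2,j=1] 5==5 emit → i++,j++
[i=3,j=2] 8<12 → i++
[i=4,j=2] 11<12 → i++
[i=5,j=2] 22>12 → j++
[i=5,j=3] 22>15 → j++
[i=5,j=4] 22>16 → j++
[i=5,j=5] 22>17 → j++
[i=5,j=6] 22>18 → j++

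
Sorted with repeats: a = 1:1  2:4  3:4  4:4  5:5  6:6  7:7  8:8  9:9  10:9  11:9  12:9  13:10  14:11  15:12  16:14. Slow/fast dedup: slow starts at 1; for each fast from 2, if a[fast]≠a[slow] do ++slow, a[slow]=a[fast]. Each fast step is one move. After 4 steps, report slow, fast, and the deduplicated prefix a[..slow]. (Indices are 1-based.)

slow=3, fast=6, prefix=[1, 4, 5]

slow=1 fast=2: a[fast]=4≠a[slow]=1 write a[2]=4, slow++,fast++
slow=2 fast=3: a[fast]=4=a[slow] dup, fast++
slow=2 fast=4: a[fast]=4=a[slow] dup, fast++
slow=2 fast=5: a[fast]=5≠a[slow]=4 write a[3]=5, slow++,fast++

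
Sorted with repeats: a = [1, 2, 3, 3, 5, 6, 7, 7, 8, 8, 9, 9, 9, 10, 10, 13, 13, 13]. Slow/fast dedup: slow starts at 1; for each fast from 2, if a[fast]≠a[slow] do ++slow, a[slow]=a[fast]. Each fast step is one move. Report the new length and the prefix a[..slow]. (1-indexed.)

(s=1,f=2) a[fast]=2≠a[slow]=1 write a[2]=2 → slow++,fast++
(s=2,f=3) a[fast]=3≠a[slow]=2 write a[3]=3 → slow++,fast++
(s=3,f=4) a[fast]=3=a[slow] dup → fast++
(s=3,f=5) a[fast]=5≠a[slow]=3 write a[4]=5 → slow++,fast++
(s=4,f=6) a[fast]=6≠a[slow]=5 write a[5]=6 → slow++,fast++
(s=5,f=7) a[fast]=7≠a[slow]=6 write a[6]=7 → slow++,fast++
(s=6,f=8) a[fast]=7=a[slow] dup → fast++
(s=6,f=9) a[fast]=8≠a[slow]=7 write a[7]=8 → slow++,fast++
(s=7,f=10) a[fast]=8=a[slow] dup → fast++
(s=7,f=11) a[fast]=9≠a[slow]=8 write a[8]=9 → slow++,fast++
(s=8,f=12) a[fast]=9=a[slow] dup → fast++
(s=8,f=13) a[fast]=9=a[slow] dup → fast++
(s=8,f=14) a[fast]=10≠a[slow]=9 write a[9]=10 → slow++,fast++
(s=9,f=15) a[fast]=10=a[slow] dup → fast++
(s=9,f=16) a[fast]=13≠a[slow]=10 write a[10]=13 → slow++,fast++
(s=10,f=17) a[fast]=13=a[slow] dup → fast++
(s=10,f=18) a[fast]=13=a[slow] dup → fast++

length 10; prefix = [1, 2, 3, 5, 6, 7, 8, 9, 10, 13]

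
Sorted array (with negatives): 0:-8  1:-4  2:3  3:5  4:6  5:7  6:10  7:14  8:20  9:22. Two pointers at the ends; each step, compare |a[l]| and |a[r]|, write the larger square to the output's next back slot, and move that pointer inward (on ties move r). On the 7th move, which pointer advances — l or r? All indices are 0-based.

[0,9] |-8|<=|22| out[9]=484 → r--
[0,8] |-8|<=|20| out[8]=400 → r--
[0,7] |-8|<=|14| out[7]=196 → r--
[0,6] |-8|<=|10| out[6]=100 → r--
[0,5] |-8|>|7| out[5]=64 → l++
[1,5] |-4|<=|7| out[4]=49 → r--
[1,4] |-4|<=|6| out[3]=36 → r--

r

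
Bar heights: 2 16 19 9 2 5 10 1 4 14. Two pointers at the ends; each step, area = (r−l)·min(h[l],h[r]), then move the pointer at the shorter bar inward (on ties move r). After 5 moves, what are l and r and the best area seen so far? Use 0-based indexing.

l=1, r=5, best area=112

[0,9] min(2,14)*9=18 best=18 * → l++
[1,9] min(16,14)*8=112 best=112 * → r--
[1,8] min(16,4)*7=28 best=112 → r--
[1,7] min(16,1)*6=6 best=112 → r--
[1,6] min(16,10)*5=50 best=112 → r--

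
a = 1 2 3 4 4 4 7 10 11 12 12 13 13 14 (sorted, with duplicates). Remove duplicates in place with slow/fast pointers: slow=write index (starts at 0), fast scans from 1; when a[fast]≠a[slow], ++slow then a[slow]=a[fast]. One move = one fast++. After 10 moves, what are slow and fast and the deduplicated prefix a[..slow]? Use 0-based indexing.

(s=0,f=1) a[fast]=2≠a[slow]=1 write a[1]=2 → slow++,fast++
(s=1,f=2) a[fast]=3≠a[slow]=2 write a[2]=3 → slow++,fast++
(s=2,f=3) a[fast]=4≠a[slow]=3 write a[3]=4 → slow++,fast++
(s=3,f=4) a[fast]=4=a[slow] dup → fast++
(s=3,f=5) a[fast]=4=a[slow] dup → fast++
(s=3,f=6) a[fast]=7≠a[slow]=4 write a[4]=7 → slow++,fast++
(s=4,f=7) a[fast]=10≠a[slow]=7 write a[5]=10 → slow++,fast++
(s=5,f=8) a[fast]=11≠a[slow]=10 write a[6]=11 → slow++,fast++
(s=6,f=9) a[fast]=12≠a[slow]=11 write a[7]=12 → slow++,fast++
(s=7,f=10) a[fast]=12=a[slow] dup → fast++

slow=7, fast=11, prefix=[1, 2, 3, 4, 7, 10, 11, 12]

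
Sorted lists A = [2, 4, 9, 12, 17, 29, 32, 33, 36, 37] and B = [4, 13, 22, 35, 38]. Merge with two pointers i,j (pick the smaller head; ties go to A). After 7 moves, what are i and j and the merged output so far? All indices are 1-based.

i=6, j=3, merged so far=[2, 4, 4, 9, 12, 13, 17]

[i=1,j=1] A[i]=2<=B[j]=4 take 2 → i++
[i=2,j=1] A[i]=4<=B[j]=4 take 4 → i++
[i=3,j=1] A[i]=9>B[j]=4 take 4 → j++
[i=3,j=2] A[i]=9<=B[j]=13 take 9 → i++
[i=4,j=2] A[i]=12<=B[j]=13 take 12 → i++
[i=5,j=2] A[i]=17>B[j]=13 take 13 → j++
[i=5,j=3] A[i]=17<=B[j]=22 take 17 → i++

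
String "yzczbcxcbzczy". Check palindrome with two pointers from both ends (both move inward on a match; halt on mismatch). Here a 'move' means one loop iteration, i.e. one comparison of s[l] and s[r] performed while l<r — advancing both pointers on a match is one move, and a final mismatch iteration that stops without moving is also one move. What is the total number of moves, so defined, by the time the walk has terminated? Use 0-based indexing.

[0,12] 'y'=='y' → l++,r--
[1,11] 'z'=='z' → l++,r--
[2,10] 'c'=='c' → l++,r--
[3,9] 'z'=='z' → l++,r--
[4,8] 'b'=='b' → l++,r--
[5,7] 'c'=='c' → l++,r--

6 moves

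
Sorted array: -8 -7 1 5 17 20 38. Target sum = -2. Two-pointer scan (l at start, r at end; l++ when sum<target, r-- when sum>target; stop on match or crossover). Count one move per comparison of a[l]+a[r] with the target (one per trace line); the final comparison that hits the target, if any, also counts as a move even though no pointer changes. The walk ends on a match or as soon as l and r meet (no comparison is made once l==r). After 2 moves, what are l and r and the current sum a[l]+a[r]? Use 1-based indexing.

l=1, r=5, sum=9

[1,7] -8+38=30 >-2 → r--
[1,6] -8+20=12 >-2 → r--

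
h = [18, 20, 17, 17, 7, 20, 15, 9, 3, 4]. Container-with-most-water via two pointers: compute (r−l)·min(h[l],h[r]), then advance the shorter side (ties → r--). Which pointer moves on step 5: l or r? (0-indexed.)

l

[0,9] min(18,4)*9=36 best=36 * → r--
[0,8] min(18,3)*8=24 best=36 → r--
[0,7] min(18,9)*7=63 best=63 * → r--
[0,6] min(18,15)*6=90 best=90 * → r--
[0,5] min(18,20)*5=90 best=90 → l++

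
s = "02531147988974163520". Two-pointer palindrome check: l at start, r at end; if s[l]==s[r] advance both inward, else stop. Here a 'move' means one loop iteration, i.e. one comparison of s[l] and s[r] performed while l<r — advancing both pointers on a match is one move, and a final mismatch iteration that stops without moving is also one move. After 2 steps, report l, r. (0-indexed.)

l=0 r=19: '0'=='0', l++,r--
l=1 r=18: '2'=='2', l++,r--

l=2, r=17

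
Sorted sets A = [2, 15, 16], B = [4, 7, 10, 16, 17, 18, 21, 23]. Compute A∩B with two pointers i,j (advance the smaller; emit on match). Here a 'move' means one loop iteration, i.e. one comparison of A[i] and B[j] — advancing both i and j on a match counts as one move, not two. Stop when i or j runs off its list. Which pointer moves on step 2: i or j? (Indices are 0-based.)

j

i=0 j=0: 2<4, i++
i=1 j=0: 15>4, j++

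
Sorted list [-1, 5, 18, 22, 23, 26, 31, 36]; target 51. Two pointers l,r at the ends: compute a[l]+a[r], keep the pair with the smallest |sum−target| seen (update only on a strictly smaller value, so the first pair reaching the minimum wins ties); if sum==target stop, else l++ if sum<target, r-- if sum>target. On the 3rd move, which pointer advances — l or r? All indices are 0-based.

[0,7] -1+36=35 d=16 * → l++
[1,7] 5+36=41 d=10 * → l++
[2,7] 18+36=54 d=3 * → r--

r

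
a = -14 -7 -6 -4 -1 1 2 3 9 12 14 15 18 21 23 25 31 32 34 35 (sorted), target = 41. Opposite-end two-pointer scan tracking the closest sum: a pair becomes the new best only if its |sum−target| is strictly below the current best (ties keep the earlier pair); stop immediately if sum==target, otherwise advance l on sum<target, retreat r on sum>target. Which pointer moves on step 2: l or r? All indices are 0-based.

l

[0,19] -14+35=21 d=20 * → l++
[1,19] -7+35=28 d=13 * → l++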